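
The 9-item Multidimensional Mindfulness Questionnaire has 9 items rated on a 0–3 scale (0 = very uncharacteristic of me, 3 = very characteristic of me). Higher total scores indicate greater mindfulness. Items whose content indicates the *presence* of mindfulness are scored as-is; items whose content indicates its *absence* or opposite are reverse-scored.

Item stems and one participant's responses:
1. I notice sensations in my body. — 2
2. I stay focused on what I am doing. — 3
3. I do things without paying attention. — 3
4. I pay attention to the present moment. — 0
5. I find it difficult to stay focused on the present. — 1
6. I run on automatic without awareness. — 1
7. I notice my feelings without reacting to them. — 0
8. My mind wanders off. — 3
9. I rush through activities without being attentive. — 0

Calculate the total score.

12

Items 3, 5, 6, 8, 9 describe the absence/opposite of mindfulness → reverse-score.
reversed = (0+3) − raw = 3 − raw.
  item 1: 2
  item 2: 3
  item 3: 3 − 3 = 0
  item 4: 0
  item 5: 3 − 1 = 2
  item 6: 3 − 1 = 2
  item 7: 0
  item 8: 3 − 3 = 0
  item 9: 3 − 0 = 3
Total = 2 + 3 + 0 + 0 + 2 + 2 + 0 + 0 + 3 = 12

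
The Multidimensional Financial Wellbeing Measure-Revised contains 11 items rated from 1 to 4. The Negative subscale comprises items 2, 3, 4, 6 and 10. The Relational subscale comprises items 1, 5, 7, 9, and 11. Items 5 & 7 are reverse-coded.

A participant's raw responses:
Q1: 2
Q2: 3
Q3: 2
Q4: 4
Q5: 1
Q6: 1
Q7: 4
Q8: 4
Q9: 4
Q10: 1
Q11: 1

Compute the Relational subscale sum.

Relational items: 1, 5, 7, 9, 11.
Of these, items 5 & 7 are reverse-coded; on a 1–4 scale, reversed = 5 − raw.
  item 1: 2
  item 5: 5 − 1 = 4
  item 7: 5 − 4 = 1
  item 9: 4
  item 11: 1
Sum = 2 + 4 + 1 + 4 + 1 = 12

12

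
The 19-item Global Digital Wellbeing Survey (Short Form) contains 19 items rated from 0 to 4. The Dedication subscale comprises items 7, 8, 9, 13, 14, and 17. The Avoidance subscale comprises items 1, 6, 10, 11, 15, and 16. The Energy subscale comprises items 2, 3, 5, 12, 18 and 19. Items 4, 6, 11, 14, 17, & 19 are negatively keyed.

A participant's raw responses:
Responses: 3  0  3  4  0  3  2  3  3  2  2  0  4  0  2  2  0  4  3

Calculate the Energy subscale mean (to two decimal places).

1.33

Energy items: 2, 3, 5, 12, 18, 19.
Of these, item 19 is negatively keyed; reverse-coded value = 4 − response.
  item 2: 0
  item 3: 3
  item 5: 0
  item 12: 0
  item 18: 4
  item 19: 4 − 3 = 1
Sum = 0 + 3 + 0 + 0 + 4 + 1 = 8
Mean = 8 / 6 = 1.33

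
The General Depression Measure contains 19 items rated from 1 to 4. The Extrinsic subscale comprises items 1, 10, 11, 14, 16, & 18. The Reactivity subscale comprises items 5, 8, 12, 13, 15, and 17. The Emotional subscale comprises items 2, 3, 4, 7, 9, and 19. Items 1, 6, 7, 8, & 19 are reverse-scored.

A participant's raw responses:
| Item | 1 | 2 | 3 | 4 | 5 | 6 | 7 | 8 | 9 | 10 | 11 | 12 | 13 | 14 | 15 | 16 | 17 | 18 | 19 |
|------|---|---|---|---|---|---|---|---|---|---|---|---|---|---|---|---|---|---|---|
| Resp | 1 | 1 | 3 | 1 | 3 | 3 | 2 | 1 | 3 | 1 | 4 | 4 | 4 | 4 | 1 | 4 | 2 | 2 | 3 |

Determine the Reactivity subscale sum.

18

Reactivity items: 5, 8, 12, 13, 15, 17.
Of these, item 8 is reverse-scored; reversed = (1+4) − raw = 5 − raw.
  item 5: 3
  item 8: 5 − 1 = 4
  item 12: 4
  item 13: 4
  item 15: 1
  item 17: 2
Sum = 3 + 4 + 4 + 4 + 1 + 2 = 18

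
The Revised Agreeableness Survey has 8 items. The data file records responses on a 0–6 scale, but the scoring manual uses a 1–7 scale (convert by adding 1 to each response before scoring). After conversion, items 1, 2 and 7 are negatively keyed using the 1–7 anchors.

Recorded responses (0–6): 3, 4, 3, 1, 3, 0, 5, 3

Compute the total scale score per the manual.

Convert to 1–7: 4, 5, 4, 2, 4, 1, 6, 4
Reverse-coded (reversed = (1+7) − raw = 8 − raw):
  item 1: 8 − 4 = 4
  item 2: 8 − 5 = 3
  item 7: 8 − 6 = 2
Scored: 4, 3, 4, 2, 4, 1, 2, 4
Total = 24

24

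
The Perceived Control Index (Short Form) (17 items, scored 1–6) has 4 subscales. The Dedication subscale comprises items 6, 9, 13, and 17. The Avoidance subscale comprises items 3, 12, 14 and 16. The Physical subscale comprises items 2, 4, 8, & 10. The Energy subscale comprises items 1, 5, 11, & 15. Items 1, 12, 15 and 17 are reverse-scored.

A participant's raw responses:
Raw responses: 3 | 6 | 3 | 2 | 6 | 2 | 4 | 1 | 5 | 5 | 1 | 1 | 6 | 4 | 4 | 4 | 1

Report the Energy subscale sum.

14

Energy items: 1, 5, 11, 15.
Of these, items 1 & 15 are reverse-scored; on a 1–6 scale, reversed = 7 − raw.
  item 1: 7 − 3 = 4
  item 5: 6
  item 11: 1
  item 15: 7 − 4 = 3
Sum = 4 + 6 + 1 + 3 = 14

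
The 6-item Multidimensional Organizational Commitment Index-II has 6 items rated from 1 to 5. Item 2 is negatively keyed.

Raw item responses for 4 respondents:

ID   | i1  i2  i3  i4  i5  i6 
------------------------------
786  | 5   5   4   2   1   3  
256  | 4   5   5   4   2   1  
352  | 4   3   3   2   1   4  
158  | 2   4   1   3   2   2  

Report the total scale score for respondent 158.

12

Respondent 158 raw: 2, 4, 1, 3, 2, 2.
Reverse-coded (on a 1–5 scale, reversed = 6 − raw):
  item 1: 2
  item 2: 6 − 4 = 2
  item 3: 1
  item 4: 3
  item 5: 2
  item 6: 2
Sum = 2 + 2 + 1 + 3 + 2 + 2 = 12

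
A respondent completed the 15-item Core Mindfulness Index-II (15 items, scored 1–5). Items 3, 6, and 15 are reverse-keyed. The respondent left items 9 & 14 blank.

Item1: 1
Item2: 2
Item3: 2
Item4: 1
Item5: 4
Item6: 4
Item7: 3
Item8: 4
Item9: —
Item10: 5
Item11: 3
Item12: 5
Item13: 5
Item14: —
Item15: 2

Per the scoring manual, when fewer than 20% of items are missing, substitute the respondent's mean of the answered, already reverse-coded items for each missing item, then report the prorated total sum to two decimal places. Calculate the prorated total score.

49.62

Reverse-coded (reverse-coded value = 6 − response):
  item 3: 6 − 2 = 4
  item 6: 6 − 4 = 2
  item 15: 6 − 2 = 4
Completed scored items (13 of 15): 1, 2, 4, 1, 4, 2, 3, 4, 5, 3, 5, 5, 4; sum = 43.
Person mean = 43 / 13 ≈ 3.3077
Prorated total = (43 / 13) × 15 = 49.62 (to 2 dp)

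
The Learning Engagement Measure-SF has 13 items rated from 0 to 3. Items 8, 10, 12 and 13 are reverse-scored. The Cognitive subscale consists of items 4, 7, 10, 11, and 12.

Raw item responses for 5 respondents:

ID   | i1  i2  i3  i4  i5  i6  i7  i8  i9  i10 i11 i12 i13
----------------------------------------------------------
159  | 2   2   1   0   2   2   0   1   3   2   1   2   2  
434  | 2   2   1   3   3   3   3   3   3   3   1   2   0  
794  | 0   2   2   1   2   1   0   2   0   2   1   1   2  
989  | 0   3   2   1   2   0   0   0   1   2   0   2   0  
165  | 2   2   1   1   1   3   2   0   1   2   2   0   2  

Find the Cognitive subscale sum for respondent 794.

5

Respondent 794 raw: 0, 2, 2, 1, 2, 1, 0, 2, 0, 2, 1, 1, 2.
Cognitive items: 4, 7, 10, 11, 12.
Reverse-coded (reversed = (0+3) − raw = 3 − raw):
  item 4: 1
  item 7: 0
  item 10: 3 − 2 = 1
  item 11: 1
  item 12: 3 − 1 = 2
Sum = 1 + 0 + 1 + 1 + 2 = 5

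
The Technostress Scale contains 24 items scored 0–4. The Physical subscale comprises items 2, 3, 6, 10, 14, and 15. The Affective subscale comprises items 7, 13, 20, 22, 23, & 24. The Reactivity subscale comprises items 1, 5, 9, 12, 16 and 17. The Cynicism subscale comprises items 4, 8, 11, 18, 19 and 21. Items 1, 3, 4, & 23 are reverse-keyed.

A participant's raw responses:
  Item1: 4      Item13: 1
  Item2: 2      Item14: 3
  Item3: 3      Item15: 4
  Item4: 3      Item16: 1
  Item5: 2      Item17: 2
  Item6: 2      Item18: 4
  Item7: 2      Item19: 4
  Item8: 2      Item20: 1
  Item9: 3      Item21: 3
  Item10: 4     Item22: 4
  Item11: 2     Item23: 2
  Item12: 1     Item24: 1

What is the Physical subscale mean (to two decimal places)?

2.67

Physical items: 2, 3, 6, 10, 14, 15.
Of these, item 3 is reverse-keyed; reverse-coded value = 4 − response.
  item 2: 2
  item 3: 4 − 3 = 1
  item 6: 2
  item 10: 4
  item 14: 3
  item 15: 4
Sum = 2 + 1 + 2 + 4 + 3 + 4 = 16
Mean = 16 / 6 = 2.67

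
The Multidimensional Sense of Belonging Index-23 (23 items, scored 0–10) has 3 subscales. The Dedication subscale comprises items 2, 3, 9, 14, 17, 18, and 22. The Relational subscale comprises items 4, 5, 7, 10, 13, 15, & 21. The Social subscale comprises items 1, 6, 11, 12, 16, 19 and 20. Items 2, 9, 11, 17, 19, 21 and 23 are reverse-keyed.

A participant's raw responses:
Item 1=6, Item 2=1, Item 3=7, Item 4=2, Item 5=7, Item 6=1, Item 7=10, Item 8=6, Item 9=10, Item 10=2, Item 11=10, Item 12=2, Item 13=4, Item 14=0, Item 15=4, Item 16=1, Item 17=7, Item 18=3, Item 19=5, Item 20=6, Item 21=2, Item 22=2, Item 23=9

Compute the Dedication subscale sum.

Dedication items: 2, 3, 9, 14, 17, 18, 22.
Of these, items 2, 9, and 17 are reverse-keyed; reverse-coded value = 10 − response.
  item 2: 10 − 1 = 9
  item 3: 7
  item 9: 10 − 10 = 0
  item 14: 0
  item 17: 10 − 7 = 3
  item 18: 3
  item 22: 2
Sum = 9 + 7 + 0 + 0 + 3 + 3 + 2 = 24

24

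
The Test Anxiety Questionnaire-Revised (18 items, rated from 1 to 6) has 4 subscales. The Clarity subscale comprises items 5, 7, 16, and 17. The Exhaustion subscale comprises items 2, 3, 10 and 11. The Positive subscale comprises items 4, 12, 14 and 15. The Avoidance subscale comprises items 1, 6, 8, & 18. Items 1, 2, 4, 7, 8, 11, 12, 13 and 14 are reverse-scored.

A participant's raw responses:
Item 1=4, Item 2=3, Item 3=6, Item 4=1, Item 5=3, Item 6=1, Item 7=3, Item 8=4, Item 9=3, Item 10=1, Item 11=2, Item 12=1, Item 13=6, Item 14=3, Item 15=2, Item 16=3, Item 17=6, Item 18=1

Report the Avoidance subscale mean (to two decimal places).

Avoidance items: 1, 6, 8, 18.
Of these, items 1 & 8 are reverse-scored; on a 1–6 scale, reversed = 7 − raw.
  item 1: 7 − 4 = 3
  item 6: 1
  item 8: 7 − 4 = 3
  item 18: 1
Sum = 3 + 1 + 3 + 1 = 8
Mean = 8 / 4 = 2.00

2.00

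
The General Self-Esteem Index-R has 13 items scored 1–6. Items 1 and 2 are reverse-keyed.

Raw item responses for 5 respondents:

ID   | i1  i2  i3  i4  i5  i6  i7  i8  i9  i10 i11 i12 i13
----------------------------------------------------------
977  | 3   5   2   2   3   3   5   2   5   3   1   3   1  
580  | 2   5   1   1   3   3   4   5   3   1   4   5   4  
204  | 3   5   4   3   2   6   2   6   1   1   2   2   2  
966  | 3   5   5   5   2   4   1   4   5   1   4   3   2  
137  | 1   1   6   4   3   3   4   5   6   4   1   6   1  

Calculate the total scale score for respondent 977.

36

Respondent 977 raw: 3, 5, 2, 2, 3, 3, 5, 2, 5, 3, 1, 3, 1.
Reverse-coded (on a 1–6 scale, reversed = 7 − raw):
  item 1: 7 − 3 = 4
  item 2: 7 − 5 = 2
  item 3: 2
  item 4: 2
  item 5: 3
  item 6: 3
  item 7: 5
  item 8: 2
  item 9: 5
  item 10: 3
  item 11: 1
  item 12: 3
  item 13: 1
Sum = 4 + 2 + 2 + 2 + 3 + 3 + 5 + 2 + 5 + 3 + 1 + 3 + 1 = 36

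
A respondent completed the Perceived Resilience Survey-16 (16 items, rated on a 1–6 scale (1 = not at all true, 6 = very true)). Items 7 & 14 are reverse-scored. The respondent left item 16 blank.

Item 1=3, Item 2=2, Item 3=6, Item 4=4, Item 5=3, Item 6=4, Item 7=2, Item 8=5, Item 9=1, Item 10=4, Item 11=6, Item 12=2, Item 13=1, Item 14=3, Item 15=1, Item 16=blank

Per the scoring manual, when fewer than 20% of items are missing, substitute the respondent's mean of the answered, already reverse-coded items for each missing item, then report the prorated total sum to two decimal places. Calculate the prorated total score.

Reverse-coded (on a 1–6 scale, reversed = 7 − raw):
  item 7: 7 − 2 = 5
  item 14: 7 − 3 = 4
Completed scored items (15 of 16): 3, 2, 6, 4, 3, 4, 5, 5, 1, 4, 6, 2, 1, 4, 1; sum = 51.
Person mean = 51 / 15 ≈ 3.4000
Prorated total = (51 / 15) × 16 = 54.40 (to 2 dp)

54.40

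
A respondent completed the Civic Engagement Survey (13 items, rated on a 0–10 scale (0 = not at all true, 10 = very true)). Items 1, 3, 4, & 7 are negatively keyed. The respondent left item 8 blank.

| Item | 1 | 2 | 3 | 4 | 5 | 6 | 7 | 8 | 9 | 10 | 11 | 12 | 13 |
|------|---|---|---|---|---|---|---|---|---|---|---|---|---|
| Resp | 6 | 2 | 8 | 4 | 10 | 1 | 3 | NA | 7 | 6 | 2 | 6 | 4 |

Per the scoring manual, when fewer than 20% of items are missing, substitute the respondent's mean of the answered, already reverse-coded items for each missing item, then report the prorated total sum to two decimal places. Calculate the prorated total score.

Reverse-coded (reverse-coded value = 10 − response):
  item 1: 10 − 6 = 4
  item 3: 10 − 8 = 2
  item 4: 10 − 4 = 6
  item 7: 10 − 3 = 7
Completed scored items (12 of 13): 4, 2, 2, 6, 10, 1, 7, 7, 6, 2, 6, 4; sum = 57.
Person mean = 57 / 12 ≈ 4.7500
Prorated total = (57 / 12) × 13 = 61.75 (to 2 dp)

61.75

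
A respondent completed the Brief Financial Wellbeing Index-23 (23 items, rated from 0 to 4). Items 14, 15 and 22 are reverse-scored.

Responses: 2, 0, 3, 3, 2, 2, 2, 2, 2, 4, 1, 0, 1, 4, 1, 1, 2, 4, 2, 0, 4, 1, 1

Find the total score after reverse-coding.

Reversing items 14, 15, and 22 with 4 − raw:
Total = 2 + 0 + 3 + 3 + 2 + 2 + 2 + 2 + 2 + 4 + 1 + 0 + 1 + (4−4) + (4−1) + 1 + 2 + 4 + 2 + 0 + 4 + (4−1) + 1
      = 2 + 0 + 3 + 3 + 2 + 2 + 2 + 2 + 2 + 4 + 1 + 0 + 1 + 0 + 3 + 1 + 2 + 4 + 2 + 0 + 4 + 3 + 1 = 44

44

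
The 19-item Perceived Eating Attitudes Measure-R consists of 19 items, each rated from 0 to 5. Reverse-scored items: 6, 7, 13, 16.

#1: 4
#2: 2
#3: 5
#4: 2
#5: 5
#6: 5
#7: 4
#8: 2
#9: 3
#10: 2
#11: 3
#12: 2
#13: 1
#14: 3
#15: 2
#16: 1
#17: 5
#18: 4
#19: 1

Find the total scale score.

Apply reverse scoring (reversed = (0+5) − raw = 5 − raw):
  item 6: 5 − 5 = 0
  item 7: 5 − 4 = 1
  item 13: 5 − 1 = 4
  item 16: 5 − 1 = 4
After reverse-coding: 4, 2, 5, 2, 5, 0, 1, 2, 3, 2, 3, 2, 4, 3, 2, 4, 5, 4, 1
Total = 4 + 2 + 5 + 2 + 5 + 0 + 1 + 2 + 3 + 2 + 3 + 2 + 4 + 3 + 2 + 4 + 5 + 4 + 1 = 54

54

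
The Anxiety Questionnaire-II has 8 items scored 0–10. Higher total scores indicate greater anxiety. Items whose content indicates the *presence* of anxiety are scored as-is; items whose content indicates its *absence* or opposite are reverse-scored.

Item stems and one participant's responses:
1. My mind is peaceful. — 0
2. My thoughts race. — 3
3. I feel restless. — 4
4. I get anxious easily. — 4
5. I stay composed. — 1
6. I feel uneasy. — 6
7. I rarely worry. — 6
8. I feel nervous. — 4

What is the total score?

44

Items 1, 5, 7 describe the absence/opposite of anxiety → reverse-score.
on a 0–10 scale, reversed = 10 − raw.
  item 1: 10 − 0 = 10
  item 2: 3
  item 3: 4
  item 4: 4
  item 5: 10 − 1 = 9
  item 6: 6
  item 7: 10 − 6 = 4
  item 8: 4
Total = 10 + 3 + 4 + 4 + 9 + 6 + 4 + 4 = 44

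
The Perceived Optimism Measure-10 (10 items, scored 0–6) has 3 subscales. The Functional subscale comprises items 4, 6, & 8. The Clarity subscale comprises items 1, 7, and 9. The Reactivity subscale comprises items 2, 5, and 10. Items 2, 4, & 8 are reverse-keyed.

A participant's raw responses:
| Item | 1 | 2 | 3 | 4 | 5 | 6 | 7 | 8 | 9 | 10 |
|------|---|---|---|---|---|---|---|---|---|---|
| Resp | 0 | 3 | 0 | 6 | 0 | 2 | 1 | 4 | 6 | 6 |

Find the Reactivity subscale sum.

Reactivity items: 2, 5, 10.
Of these, item 2 is reverse-keyed; reverse-coded value = 6 − response.
  item 2: 6 − 3 = 3
  item 5: 0
  item 10: 6
Sum = 3 + 0 + 6 = 9

9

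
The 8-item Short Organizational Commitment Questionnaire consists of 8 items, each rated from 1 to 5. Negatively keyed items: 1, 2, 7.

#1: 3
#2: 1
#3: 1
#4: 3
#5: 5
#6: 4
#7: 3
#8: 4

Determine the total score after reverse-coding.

28

Negatively keyed items use 6 − raw:
  item 1: 6 − 3 = 3
  item 2: 6 − 1 = 5
  item 7: 6 − 3 = 3
Scored responses: 3, 5, 1, 3, 5, 4, 3, 4
Total = 3 + 5 + 1 + 3 + 5 + 4 + 3 + 4 = 28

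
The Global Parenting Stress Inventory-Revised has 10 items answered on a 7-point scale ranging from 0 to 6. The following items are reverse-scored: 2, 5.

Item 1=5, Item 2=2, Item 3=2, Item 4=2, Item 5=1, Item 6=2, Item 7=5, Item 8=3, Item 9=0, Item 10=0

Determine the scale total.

28

Raw sum = 22. Reverse-scored items: 2, 5; their raw sum = 3.
Each reversal replaces raw with 6 − raw, changing the total by 6 − 2·raw per item.
Total = 22 + 2·6 − 2·3 = 22 + 12 − 6 = 28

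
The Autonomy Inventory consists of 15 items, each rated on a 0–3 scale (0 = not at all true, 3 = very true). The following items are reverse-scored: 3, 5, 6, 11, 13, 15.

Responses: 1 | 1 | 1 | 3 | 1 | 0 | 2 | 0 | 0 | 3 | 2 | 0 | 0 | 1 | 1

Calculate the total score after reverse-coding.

24

Reversing items 3, 5, 6, 11, 13 and 15 with 3 − raw:
Total = 1 + 1 + (3−1) + 3 + (3−1) + (3−0) + 2 + 0 + 0 + 3 + (3−2) + 0 + (3−0) + 1 + (3−1)
      = 1 + 1 + 2 + 3 + 2 + 3 + 2 + 0 + 0 + 3 + 1 + 0 + 3 + 1 + 2 = 24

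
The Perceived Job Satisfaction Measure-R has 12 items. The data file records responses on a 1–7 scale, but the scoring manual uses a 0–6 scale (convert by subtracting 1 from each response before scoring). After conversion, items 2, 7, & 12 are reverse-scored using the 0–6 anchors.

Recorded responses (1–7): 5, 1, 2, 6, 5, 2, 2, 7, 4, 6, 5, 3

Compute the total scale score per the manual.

Convert to 0–6: 4, 0, 1, 5, 4, 1, 1, 6, 3, 5, 4, 2
Reverse-coded (on a 0–6 scale, reversed = 6 − raw):
  item 2: 6 − 0 = 6
  item 7: 6 − 1 = 5
  item 12: 6 − 2 = 4
Scored: 4, 6, 1, 5, 4, 1, 5, 6, 3, 5, 4, 4
Total = 48

48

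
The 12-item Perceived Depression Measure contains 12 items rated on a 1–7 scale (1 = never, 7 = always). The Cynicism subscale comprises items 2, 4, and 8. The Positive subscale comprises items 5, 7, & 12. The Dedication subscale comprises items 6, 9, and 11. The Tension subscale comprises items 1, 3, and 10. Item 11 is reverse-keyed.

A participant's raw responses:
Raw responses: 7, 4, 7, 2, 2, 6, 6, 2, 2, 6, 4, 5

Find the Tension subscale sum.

20

Tension items: 1, 3, 10.
  item 1: 7
  item 3: 7
  item 10: 6
Sum = 7 + 7 + 6 = 20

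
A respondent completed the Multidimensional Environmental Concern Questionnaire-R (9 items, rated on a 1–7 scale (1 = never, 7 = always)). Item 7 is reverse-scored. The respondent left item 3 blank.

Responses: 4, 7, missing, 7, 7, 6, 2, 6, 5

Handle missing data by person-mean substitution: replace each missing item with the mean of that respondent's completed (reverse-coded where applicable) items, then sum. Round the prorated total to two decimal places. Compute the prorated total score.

54.00

Reverse-coded (reverse-coded value = 8 − response):
  item 7: 8 − 2 = 6
Completed scored items (8 of 9): 4, 7, 7, 7, 6, 6, 6, 5; sum = 48.
Person mean = 48 / 8 ≈ 6.0000
Prorated total = (48 / 8) × 9 = 54.00 (to 2 dp)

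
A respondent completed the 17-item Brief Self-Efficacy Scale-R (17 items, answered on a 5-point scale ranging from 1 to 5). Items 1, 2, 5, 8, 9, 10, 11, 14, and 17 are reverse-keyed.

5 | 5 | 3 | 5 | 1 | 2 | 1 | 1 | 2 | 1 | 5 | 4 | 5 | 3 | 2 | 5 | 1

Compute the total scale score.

Raw sum = 51. Reverse-keyed items: 1, 2, 5, 8, 9, 10, 11, 14, 17; their raw sum = 24.
Each reversal replaces raw with 6 − raw, changing the total by 6 − 2·raw per item.
Total = 51 + 9·6 − 2·24 = 51 + 54 − 48 = 57

57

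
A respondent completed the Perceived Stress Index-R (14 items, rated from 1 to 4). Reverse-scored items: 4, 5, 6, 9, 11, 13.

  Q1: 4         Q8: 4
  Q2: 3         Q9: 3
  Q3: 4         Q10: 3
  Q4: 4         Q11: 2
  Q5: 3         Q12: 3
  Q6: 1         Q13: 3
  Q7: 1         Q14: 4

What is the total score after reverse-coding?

40

Apply reverse scoring (on a 1–4 scale, reversed = 5 − raw):
  item 4: 5 − 4 = 1
  item 5: 5 − 3 = 2
  item 6: 5 − 1 = 4
  item 9: 5 − 3 = 2
  item 11: 5 − 2 = 3
  item 13: 5 − 3 = 2
After reverse-coding: 4, 3, 4, 1, 2, 4, 1, 4, 2, 3, 3, 3, 2, 4
Total = 4 + 3 + 4 + 1 + 2 + 4 + 1 + 4 + 2 + 3 + 3 + 3 + 2 + 4 = 40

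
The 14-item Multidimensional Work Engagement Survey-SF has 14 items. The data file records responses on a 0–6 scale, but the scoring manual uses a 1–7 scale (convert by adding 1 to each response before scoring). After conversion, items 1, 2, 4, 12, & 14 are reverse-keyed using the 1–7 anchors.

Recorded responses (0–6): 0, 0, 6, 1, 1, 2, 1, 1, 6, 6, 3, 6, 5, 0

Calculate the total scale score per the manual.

Convert to 1–7: 1, 1, 7, 2, 2, 3, 2, 2, 7, 7, 4, 7, 6, 1
Reverse-coded (on a 1–7 scale, reversed = 8 − raw):
  item 1: 8 − 1 = 7
  item 2: 8 − 1 = 7
  item 4: 8 − 2 = 6
  item 12: 8 − 7 = 1
  item 14: 8 − 1 = 7
Scored: 7, 7, 7, 6, 2, 3, 2, 2, 7, 7, 4, 1, 6, 7
Total = 68

68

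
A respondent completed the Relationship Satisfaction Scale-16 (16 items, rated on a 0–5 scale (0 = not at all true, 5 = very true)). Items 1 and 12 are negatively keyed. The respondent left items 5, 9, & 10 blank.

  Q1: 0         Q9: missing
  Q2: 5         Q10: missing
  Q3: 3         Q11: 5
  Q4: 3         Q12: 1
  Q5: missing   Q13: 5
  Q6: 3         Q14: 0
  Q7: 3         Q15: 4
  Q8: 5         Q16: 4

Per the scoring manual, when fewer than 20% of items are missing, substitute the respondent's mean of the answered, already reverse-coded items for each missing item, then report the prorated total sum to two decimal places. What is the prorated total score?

Reverse-coded (on a 0–5 scale, reversed = 5 − raw):
  item 1: 5 − 0 = 5
  item 12: 5 − 1 = 4
Completed scored items (13 of 16): 5, 5, 3, 3, 3, 3, 5, 5, 4, 5, 0, 4, 4; sum = 49.
Person mean = 49 / 13 ≈ 3.7692
Prorated total = (49 / 13) × 16 = 60.31 (to 2 dp)

60.31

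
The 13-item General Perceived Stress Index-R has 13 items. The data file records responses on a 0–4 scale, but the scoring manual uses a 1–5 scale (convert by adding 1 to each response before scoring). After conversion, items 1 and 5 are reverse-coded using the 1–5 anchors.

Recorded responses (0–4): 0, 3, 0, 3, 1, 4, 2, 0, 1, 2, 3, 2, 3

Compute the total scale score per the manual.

Convert to 1–5: 1, 4, 1, 4, 2, 5, 3, 1, 2, 3, 4, 3, 4
Reverse-coded (reversed = (1+5) − raw = 6 − raw):
  item 1: 6 − 1 = 5
  item 5: 6 − 2 = 4
Scored: 5, 4, 1, 4, 4, 5, 3, 1, 2, 3, 4, 3, 4
Total = 43

43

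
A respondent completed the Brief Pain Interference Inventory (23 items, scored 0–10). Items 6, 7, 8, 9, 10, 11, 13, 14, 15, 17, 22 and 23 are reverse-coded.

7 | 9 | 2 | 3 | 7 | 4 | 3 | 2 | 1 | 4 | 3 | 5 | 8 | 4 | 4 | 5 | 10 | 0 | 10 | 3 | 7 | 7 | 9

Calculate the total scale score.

Raw sum = 117. Reverse-coded items: 6, 7, 8, 9, 10, 11, 13, 14, 15, 17, 22, 23; their raw sum = 59.
Each reversal replaces raw with 10 − raw, changing the total by 10 − 2·raw per item.
Total = 117 + 12·10 − 2·59 = 117 + 120 − 118 = 119

119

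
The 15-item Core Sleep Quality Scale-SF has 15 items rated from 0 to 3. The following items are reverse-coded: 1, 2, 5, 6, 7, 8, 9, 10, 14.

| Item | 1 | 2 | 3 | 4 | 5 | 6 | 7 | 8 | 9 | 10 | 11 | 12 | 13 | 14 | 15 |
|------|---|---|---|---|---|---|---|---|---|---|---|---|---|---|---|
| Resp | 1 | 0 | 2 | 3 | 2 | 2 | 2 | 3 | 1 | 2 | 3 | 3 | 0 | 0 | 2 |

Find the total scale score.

27

Apply reverse scoring (on a 0–3 scale, reversed = 3 − raw):
  item 1: 3 − 1 = 2
  item 2: 3 − 0 = 3
  item 5: 3 − 2 = 1
  item 6: 3 − 2 = 1
  item 7: 3 − 2 = 1
  item 8: 3 − 3 = 0
  item 9: 3 − 1 = 2
  item 10: 3 − 2 = 1
  item 14: 3 − 0 = 3
After reverse-coding: 2, 3, 2, 3, 1, 1, 1, 0, 2, 1, 3, 3, 0, 3, 2
Total = 2 + 3 + 2 + 3 + 1 + 1 + 1 + 0 + 2 + 1 + 3 + 3 + 0 + 3 + 2 = 27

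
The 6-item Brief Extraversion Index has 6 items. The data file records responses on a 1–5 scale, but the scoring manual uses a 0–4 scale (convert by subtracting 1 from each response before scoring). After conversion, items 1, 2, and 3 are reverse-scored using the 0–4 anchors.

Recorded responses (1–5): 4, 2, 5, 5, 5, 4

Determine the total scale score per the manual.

Convert to 0–4: 3, 1, 4, 4, 4, 3
Reverse-coded (on a 0–4 scale, reversed = 4 − raw):
  item 1: 4 − 3 = 1
  item 2: 4 − 1 = 3
  item 3: 4 − 4 = 0
Scored: 1, 3, 0, 4, 4, 3
Total = 15

15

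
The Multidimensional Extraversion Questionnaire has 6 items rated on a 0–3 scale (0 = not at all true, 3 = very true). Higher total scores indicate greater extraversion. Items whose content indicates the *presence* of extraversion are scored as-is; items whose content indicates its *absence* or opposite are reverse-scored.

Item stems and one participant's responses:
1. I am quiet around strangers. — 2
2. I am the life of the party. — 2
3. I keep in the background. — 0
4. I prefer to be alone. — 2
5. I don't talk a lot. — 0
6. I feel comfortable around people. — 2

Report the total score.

12

Items 1, 3, 4, 5 describe the absence/opposite of extraversion → reverse-score.
on a 0–3 scale, reversed = 3 − raw.
  item 1: 3 − 2 = 1
  item 2: 2
  item 3: 3 − 0 = 3
  item 4: 3 − 2 = 1
  item 5: 3 − 0 = 3
  item 6: 2
Total = 1 + 2 + 3 + 1 + 3 + 2 = 12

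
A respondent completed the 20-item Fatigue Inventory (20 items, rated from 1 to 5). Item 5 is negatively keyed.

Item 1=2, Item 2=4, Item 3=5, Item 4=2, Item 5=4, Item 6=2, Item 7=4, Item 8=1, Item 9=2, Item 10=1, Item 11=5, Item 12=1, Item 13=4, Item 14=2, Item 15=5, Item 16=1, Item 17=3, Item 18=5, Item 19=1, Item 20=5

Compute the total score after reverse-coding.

Apply reverse scoring (on a 1–5 scale, reversed = 6 − raw):
  item 5: 6 − 4 = 2
Scored items: 2, 4, 5, 2, 2, 2, 4, 1, 2, 1, 5, 1, 4, 2, 5, 1, 3, 5, 1, 5
Total = 2 + 4 + 5 + 2 + 2 + 2 + 4 + 1 + 2 + 1 + 5 + 1 + 4 + 2 + 5 + 1 + 3 + 5 + 1 + 5 = 57

57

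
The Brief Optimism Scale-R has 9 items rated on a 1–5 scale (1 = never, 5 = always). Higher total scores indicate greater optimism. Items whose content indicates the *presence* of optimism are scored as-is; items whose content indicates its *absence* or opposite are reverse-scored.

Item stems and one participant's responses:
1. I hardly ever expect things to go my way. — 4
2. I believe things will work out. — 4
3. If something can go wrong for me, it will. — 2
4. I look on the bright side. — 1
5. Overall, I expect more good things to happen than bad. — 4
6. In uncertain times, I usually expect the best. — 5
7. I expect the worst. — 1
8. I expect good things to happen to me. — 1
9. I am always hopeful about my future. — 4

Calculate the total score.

Items 1, 3, 7 describe the absence/opposite of optimism → reverse-score.
reversed = (1+5) − raw = 6 − raw.
  item 1: 6 − 4 = 2
  item 2: 4
  item 3: 6 − 2 = 4
  item 4: 1
  item 5: 4
  item 6: 5
  item 7: 6 − 1 = 5
  item 8: 1
  item 9: 4
Total = 2 + 4 + 4 + 1 + 4 + 5 + 5 + 1 + 4 = 30

30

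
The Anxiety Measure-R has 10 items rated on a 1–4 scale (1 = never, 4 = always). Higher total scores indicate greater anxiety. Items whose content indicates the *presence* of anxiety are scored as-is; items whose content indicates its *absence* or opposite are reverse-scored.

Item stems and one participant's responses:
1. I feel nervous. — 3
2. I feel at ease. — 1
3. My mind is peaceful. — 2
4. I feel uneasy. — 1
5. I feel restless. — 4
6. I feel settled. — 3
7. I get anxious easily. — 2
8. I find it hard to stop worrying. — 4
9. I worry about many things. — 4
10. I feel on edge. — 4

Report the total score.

Items 2, 3, 6 describe the absence/opposite of anxiety → reverse-score.
on a 1–4 scale, reversed = 5 − raw.
  item 1: 3
  item 2: 5 − 1 = 4
  item 3: 5 − 2 = 3
  item 4: 1
  item 5: 4
  item 6: 5 − 3 = 2
  item 7: 2
  item 8: 4
  item 9: 4
  item 10: 4
Total = 3 + 4 + 3 + 1 + 4 + 2 + 2 + 4 + 4 + 4 = 31

31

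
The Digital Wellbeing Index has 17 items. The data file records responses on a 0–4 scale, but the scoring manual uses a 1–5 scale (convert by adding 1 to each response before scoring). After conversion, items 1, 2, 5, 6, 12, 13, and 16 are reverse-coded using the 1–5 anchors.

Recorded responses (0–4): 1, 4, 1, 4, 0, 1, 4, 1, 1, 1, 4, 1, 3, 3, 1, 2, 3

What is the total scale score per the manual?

Convert to 1–5: 2, 5, 2, 5, 1, 2, 5, 2, 2, 2, 5, 2, 4, 4, 2, 3, 4
Reverse-coded (reverse-coded value = 6 − response):
  item 1: 6 − 2 = 4
  item 2: 6 − 5 = 1
  item 5: 6 − 1 = 5
  item 6: 6 − 2 = 4
  item 12: 6 − 2 = 4
  item 13: 6 − 4 = 2
  item 16: 6 − 3 = 3
Scored: 4, 1, 2, 5, 5, 4, 5, 2, 2, 2, 5, 4, 2, 4, 2, 3, 4
Total = 56

56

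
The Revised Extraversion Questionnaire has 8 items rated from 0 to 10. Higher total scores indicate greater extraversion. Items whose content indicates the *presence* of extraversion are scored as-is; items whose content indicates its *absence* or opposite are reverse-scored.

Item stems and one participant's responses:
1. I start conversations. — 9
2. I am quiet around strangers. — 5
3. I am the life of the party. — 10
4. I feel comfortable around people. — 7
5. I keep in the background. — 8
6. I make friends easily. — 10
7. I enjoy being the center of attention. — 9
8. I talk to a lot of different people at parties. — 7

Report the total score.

59

Items 2, 5 describe the absence/opposite of extraversion → reverse-score.
reversed = (0+10) − raw = 10 − raw.
  item 1: 9
  item 2: 10 − 5 = 5
  item 3: 10
  item 4: 7
  item 5: 10 − 8 = 2
  item 6: 10
  item 7: 9
  item 8: 7
Total = 9 + 5 + 10 + 7 + 2 + 10 + 9 + 7 = 59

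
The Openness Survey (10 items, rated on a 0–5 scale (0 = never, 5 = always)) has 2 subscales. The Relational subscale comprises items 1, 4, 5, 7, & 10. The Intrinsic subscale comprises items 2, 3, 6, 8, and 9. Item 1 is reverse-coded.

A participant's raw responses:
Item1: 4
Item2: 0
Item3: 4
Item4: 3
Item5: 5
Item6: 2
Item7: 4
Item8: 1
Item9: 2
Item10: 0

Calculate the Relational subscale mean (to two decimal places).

Relational items: 1, 4, 5, 7, 10.
Of these, item 1 is reverse-coded; on a 0–5 scale, reversed = 5 − raw.
  item 1: 5 − 4 = 1
  item 4: 3
  item 5: 5
  item 7: 4
  item 10: 0
Sum = 1 + 3 + 5 + 4 + 0 = 13
Mean = 13 / 5 = 2.60

2.60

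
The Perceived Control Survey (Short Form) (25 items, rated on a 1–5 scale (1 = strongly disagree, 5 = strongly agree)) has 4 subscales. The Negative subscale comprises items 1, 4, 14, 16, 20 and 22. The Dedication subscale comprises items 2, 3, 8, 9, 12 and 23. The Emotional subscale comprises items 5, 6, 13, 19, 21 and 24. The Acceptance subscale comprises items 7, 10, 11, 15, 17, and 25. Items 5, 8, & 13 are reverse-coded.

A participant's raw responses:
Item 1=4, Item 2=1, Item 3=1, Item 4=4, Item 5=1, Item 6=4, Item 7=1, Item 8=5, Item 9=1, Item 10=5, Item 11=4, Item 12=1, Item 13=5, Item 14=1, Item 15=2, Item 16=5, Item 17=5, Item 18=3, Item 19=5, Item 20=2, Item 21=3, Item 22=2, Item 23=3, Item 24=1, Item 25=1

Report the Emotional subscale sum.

Emotional items: 5, 6, 13, 19, 21, 24.
Of these, items 5 & 13 are reverse-coded; reverse-coded value = 6 − response.
  item 5: 6 − 1 = 5
  item 6: 4
  item 13: 6 − 5 = 1
  item 19: 5
  item 21: 3
  item 24: 1
Sum = 5 + 4 + 1 + 5 + 3 + 1 = 19

19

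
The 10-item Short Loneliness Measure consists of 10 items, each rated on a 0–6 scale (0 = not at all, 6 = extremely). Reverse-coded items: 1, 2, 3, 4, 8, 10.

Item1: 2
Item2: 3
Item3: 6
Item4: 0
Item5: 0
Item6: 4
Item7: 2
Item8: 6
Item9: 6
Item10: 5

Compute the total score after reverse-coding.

26

Reverse-coded items (on a 0–6 scale, reversed = 6 − raw):
  item 1: 6 − 2 = 4
  item 2: 6 − 3 = 3
  item 3: 6 − 6 = 0
  item 4: 6 − 0 = 6
  item 8: 6 − 6 = 0
  item 10: 6 − 5 = 1
After reverse-coding: 4, 3, 0, 6, 0, 4, 2, 0, 6, 1
Total = 4 + 3 + 0 + 6 + 0 + 4 + 2 + 0 + 6 + 1 = 26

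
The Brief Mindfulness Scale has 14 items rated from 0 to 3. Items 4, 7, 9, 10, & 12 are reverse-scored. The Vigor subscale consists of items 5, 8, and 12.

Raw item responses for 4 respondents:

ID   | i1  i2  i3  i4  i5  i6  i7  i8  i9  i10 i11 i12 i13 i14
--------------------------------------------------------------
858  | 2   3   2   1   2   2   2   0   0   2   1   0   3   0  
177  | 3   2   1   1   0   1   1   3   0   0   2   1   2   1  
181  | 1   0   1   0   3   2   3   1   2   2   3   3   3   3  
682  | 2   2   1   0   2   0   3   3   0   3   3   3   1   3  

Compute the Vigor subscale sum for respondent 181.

4

Respondent 181 raw: 1, 0, 1, 0, 3, 2, 3, 1, 2, 2, 3, 3, 3, 3.
Vigor items: 5, 8, 12.
Reverse-coded (on a 0–3 scale, reversed = 3 − raw):
  item 5: 3
  item 8: 1
  item 12: 3 − 3 = 0
Sum = 3 + 1 + 0 = 4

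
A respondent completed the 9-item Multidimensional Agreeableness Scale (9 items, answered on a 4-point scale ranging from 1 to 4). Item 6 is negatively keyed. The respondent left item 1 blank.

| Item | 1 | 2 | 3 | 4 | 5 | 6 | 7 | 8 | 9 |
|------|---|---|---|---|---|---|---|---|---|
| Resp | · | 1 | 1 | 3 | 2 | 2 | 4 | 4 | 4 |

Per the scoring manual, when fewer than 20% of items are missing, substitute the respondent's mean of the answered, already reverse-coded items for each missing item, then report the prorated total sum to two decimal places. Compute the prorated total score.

Reverse-coded (reversed = (1+4) − raw = 5 − raw):
  item 6: 5 − 2 = 3
Completed scored items (8 of 9): 1, 1, 3, 2, 3, 4, 4, 4; sum = 22.
Person mean = 22 / 8 ≈ 2.7500
Prorated total = (22 / 8) × 9 = 24.75 (to 2 dp)

24.75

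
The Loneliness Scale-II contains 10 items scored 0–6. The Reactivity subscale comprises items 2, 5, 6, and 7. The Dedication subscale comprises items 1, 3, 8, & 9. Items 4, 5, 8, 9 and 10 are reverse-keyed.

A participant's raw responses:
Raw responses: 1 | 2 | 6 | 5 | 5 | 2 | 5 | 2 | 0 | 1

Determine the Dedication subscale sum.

Dedication items: 1, 3, 8, 9.
Of these, items 8 & 9 are reverse-keyed; on a 0–6 scale, reversed = 6 − raw.
  item 1: 1
  item 3: 6
  item 8: 6 − 2 = 4
  item 9: 6 − 0 = 6
Sum = 1 + 6 + 4 + 6 = 17

17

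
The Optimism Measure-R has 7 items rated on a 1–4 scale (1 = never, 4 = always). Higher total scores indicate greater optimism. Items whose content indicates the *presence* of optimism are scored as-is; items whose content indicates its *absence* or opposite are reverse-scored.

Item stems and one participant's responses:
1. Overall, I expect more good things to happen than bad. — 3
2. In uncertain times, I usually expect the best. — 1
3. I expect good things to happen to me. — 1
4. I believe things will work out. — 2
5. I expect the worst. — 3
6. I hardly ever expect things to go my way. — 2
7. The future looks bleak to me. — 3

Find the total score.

Items 5, 6, 7 describe the absence/opposite of optimism → reverse-score.
reverse-coded value = 5 − response.
  item 1: 3
  item 2: 1
  item 3: 1
  item 4: 2
  item 5: 5 − 3 = 2
  item 6: 5 − 2 = 3
  item 7: 5 − 3 = 2
Total = 3 + 1 + 1 + 2 + 2 + 3 + 2 = 14

14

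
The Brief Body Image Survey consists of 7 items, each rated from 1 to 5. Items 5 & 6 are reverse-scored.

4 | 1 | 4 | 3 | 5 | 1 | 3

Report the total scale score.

Reverse-coded items (on a 1–5 scale, reversed = 6 − raw):
  item 5: 6 − 5 = 1
  item 6: 6 − 1 = 5
Scored items: 4, 1, 4, 3, 1, 5, 3
Total = 4 + 1 + 4 + 3 + 1 + 5 + 3 = 21

21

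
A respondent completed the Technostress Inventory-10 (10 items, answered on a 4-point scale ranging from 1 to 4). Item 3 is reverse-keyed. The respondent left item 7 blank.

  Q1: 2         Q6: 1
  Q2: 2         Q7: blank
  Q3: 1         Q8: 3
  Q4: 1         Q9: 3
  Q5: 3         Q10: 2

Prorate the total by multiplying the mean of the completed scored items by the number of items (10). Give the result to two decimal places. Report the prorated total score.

Reverse-coded (reversed = (1+4) − raw = 5 − raw):
  item 3: 5 − 1 = 4
Completed scored items (9 of 10): 2, 2, 4, 1, 3, 1, 3, 3, 2; sum = 21.
Person mean = 21 / 9 ≈ 2.3333
Prorated total = (21 / 9) × 10 = 23.33 (to 2 dp)

23.33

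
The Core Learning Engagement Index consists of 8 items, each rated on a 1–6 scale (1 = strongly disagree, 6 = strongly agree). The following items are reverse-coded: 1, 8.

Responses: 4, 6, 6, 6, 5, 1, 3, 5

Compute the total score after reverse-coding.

Reverse-coded items (on a 1–6 scale, reversed = 7 − raw):
  item 1: 7 − 4 = 3
  item 8: 7 − 5 = 2
After reverse-coding: 3, 6, 6, 6, 5, 1, 3, 2
Total = 3 + 6 + 6 + 6 + 5 + 1 + 3 + 2 = 32

32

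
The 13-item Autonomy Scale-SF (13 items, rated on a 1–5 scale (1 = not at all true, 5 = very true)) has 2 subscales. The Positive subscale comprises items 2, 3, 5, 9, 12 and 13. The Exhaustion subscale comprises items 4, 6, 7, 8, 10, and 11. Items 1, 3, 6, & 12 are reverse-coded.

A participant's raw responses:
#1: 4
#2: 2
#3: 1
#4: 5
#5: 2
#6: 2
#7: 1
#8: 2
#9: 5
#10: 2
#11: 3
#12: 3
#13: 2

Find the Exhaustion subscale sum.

Exhaustion items: 4, 6, 7, 8, 10, 11.
Of these, item 6 is reverse-coded; reverse-coded value = 6 − response.
  item 4: 5
  item 6: 6 − 2 = 4
  item 7: 1
  item 8: 2
  item 10: 2
  item 11: 3
Sum = 5 + 4 + 1 + 2 + 2 + 3 = 17

17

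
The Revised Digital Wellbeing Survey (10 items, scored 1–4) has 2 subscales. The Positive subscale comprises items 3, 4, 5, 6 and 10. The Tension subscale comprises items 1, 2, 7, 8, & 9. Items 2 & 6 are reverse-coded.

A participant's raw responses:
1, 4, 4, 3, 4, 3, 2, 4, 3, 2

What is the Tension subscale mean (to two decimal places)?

2.20

Tension items: 1, 2, 7, 8, 9.
Of these, item 2 is reverse-coded; on a 1–4 scale, reversed = 5 − raw.
  item 1: 1
  item 2: 5 − 4 = 1
  item 7: 2
  item 8: 4
  item 9: 3
Sum = 1 + 1 + 2 + 4 + 3 = 11
Mean = 11 / 5 = 2.20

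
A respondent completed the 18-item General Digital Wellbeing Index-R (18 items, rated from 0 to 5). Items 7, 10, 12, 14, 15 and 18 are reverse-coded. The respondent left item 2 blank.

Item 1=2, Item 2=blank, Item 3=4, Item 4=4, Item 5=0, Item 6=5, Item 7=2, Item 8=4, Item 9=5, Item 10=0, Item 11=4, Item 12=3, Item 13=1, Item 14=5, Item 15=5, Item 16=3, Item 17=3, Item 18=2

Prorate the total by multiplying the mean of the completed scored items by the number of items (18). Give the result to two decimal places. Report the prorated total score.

Reverse-coded (reverse-coded value = 5 − response):
  item 7: 5 − 2 = 3
  item 10: 5 − 0 = 5
  item 12: 5 − 3 = 2
  item 14: 5 − 5 = 0
  item 15: 5 − 5 = 0
  item 18: 5 − 2 = 3
Completed scored items (17 of 18): 2, 4, 4, 0, 5, 3, 4, 5, 5, 4, 2, 1, 0, 0, 3, 3, 3; sum = 48.
Person mean = 48 / 17 ≈ 2.8235
Prorated total = (48 / 17) × 18 = 50.82 (to 2 dp)

50.82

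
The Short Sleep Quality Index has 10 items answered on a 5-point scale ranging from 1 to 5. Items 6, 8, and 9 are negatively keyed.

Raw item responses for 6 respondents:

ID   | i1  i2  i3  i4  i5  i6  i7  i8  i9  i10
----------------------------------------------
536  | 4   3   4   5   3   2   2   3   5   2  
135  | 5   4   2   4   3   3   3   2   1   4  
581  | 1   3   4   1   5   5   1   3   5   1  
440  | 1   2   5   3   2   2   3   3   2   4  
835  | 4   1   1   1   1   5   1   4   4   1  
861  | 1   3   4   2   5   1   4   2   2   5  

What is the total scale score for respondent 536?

31

Respondent 536 raw: 4, 3, 4, 5, 3, 2, 2, 3, 5, 2.
Reverse-coded (reversed = (1+5) − raw = 6 − raw):
  item 1: 4
  item 2: 3
  item 3: 4
  item 4: 5
  item 5: 3
  item 6: 6 − 2 = 4
  item 7: 2
  item 8: 6 − 3 = 3
  item 9: 6 − 5 = 1
  item 10: 2
Sum = 4 + 3 + 4 + 5 + 3 + 4 + 2 + 3 + 1 + 2 = 31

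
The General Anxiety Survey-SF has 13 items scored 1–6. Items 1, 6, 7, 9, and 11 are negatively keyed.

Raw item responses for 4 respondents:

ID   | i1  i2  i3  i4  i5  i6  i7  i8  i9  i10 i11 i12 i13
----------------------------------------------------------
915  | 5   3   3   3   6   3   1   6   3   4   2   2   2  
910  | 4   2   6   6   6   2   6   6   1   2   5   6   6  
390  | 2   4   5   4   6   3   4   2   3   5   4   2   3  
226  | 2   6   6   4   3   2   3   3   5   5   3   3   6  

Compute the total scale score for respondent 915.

50

Respondent 915 raw: 5, 3, 3, 3, 6, 3, 1, 6, 3, 4, 2, 2, 2.
Reverse-coded (on a 1–6 scale, reversed = 7 − raw):
  item 1: 7 − 5 = 2
  item 2: 3
  item 3: 3
  item 4: 3
  item 5: 6
  item 6: 7 − 3 = 4
  item 7: 7 − 1 = 6
  item 8: 6
  item 9: 7 − 3 = 4
  item 10: 4
  item 11: 7 − 2 = 5
  item 12: 2
  item 13: 2
Sum = 2 + 3 + 3 + 3 + 6 + 4 + 6 + 6 + 4 + 4 + 5 + 2 + 2 = 50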